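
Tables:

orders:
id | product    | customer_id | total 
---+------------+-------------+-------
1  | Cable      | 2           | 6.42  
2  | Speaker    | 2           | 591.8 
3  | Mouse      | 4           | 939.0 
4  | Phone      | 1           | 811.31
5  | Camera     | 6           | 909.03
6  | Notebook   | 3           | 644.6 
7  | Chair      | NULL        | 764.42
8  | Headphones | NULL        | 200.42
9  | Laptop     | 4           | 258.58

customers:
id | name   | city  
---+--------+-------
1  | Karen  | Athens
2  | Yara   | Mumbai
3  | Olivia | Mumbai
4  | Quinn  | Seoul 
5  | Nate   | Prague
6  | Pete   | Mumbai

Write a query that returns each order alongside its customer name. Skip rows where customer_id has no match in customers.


INNER JOIN keeps only orders rows whose customer_id matches an id in customers. Walk through each order:
  - order 1 (Cable): customer_id=2 -> matches Yara
  - order 2 (Speaker): customer_id=2 -> matches Yara
  - order 3 (Mouse): customer_id=4 -> matches Quinn
  - order 4 (Phone): customer_id=1 -> matches Karen
  - order 5 (Camera): customer_id=6 -> matches Pete
  - order 6 (Notebook): customer_id=3 -> matches Olivia
  - order 7 (Chair): customer_id=NULL, no match -> dropped
  - order 8 (Headphones): customer_id=NULL, no match -> dropped
  - order 9 (Laptop): customer_id=4 -> matches Quinn
So 2 of 9 rows are dropped.

SQL:
SELECT a.product, b.name AS customer
FROM orders a
INNER JOIN customers b ON a.customer_id = b.id

Result:
product  | customer
---------+---------
Cable    | Yara    
Speaker  | Yara    
Mouse    | Quinn   
Phone    | Karen   
Camera   | Pete    
Notebook | Olivia  
Laptop   | Quinn   


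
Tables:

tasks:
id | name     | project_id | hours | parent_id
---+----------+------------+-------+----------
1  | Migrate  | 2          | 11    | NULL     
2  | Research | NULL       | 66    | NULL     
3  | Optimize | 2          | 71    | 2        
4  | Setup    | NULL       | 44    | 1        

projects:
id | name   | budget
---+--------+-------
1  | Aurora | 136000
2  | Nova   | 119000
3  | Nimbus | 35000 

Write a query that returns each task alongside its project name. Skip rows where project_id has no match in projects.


INNER JOIN keeps only tasks rows whose project_id matches an id in projects. Walk through each task:
  - task 1 (Migrate): project_id=2 -> matches Nova
  - task 2 (Research): project_id=NULL, no match -> dropped
  - task 3 (Optimize): project_id=2 -> matches Nova
  - task 4 (Setup): project_id=NULL, no match -> dropped
So 2 of 4 rows are dropped.

SQL:
SELECT a.name, b.name AS project
FROM tasks a
INNER JOIN projects b ON a.project_id = b.id

Result:
name     | project
---------+--------
Migrate  | Nova   
Optimize | Nova   


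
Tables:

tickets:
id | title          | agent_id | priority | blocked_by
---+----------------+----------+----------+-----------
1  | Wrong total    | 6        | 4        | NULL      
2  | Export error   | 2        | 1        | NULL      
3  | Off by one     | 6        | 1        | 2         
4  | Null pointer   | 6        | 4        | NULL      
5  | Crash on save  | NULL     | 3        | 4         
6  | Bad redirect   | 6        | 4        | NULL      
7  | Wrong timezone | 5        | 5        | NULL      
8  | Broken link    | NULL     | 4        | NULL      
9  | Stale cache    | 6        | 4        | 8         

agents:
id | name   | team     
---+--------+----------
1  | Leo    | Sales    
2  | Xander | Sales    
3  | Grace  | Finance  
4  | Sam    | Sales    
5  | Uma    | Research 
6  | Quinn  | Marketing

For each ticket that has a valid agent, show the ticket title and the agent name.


INNER JOIN keeps only tickets rows whose agent_id matches an id in agents. Walk through each ticket:
  - ticket 1 (Wrong total): agent_id=6 -> matches Quinn
  - ticket 2 (Export error): agent_id=2 -> matches Xander
  - ticket 3 (Off by one): agent_id=6 -> matches Quinn
  - ticket 4 (Null pointer): agent_id=6 -> matches Quinn
  - ticket 5 (Crash on save): agent_id=NULL, no match -> dropped
  - ticket 6 (Bad redirect): agent_id=6 -> matches Quinn
  - ticket 7 (Wrong timezone): agent_id=5 -> matches Uma
  - ticket 8 (Broken link): agent_id=NULL, no match -> dropped
  - ticket 9 (Stale cache): agent_id=6 -> matches Quinn
So 2 of 9 rows are dropped.

SQL:
SELECT a.title, b.name AS agent
FROM tickets a
INNER JOIN agents b ON a.agent_id = b.id

Result:
title          | agent 
---------------+-------
Wrong total    | Quinn 
Export error   | Xander
Off by one     | Quinn 
Null pointer   | Quinn 
Bad redirect   | Quinn 
Wrong timezone | Uma   
Stale cache    | Quinn 


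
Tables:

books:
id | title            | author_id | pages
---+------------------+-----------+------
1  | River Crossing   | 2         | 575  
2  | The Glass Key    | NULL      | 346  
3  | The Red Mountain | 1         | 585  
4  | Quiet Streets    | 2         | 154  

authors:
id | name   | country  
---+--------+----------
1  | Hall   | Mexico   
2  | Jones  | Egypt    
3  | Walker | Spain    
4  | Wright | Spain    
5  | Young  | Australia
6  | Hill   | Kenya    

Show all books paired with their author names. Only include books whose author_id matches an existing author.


INNER JOIN keeps only books rows whose author_id matches an id in authors. Walk through each book:
  - book 1 (River Crossing): author_id=2 -> matches Jones
  - book 2 (The Glass Key): author_id=NULL, no match -> dropped
  - book 3 (The Red Mountain): author_id=1 -> matches Hall
  - book 4 (Quiet Streets): author_id=2 -> matches Jones
So 1 of 4 rows is dropped.

SQL:
SELECT a.title, b.name AS author
FROM books a
INNER JOIN authors b ON a.author_id = b.id

Result:
title            | author
-----------------+-------
River Crossing   | Jones 
The Red Mountain | Hall  
Quiet Streets    | Jones 


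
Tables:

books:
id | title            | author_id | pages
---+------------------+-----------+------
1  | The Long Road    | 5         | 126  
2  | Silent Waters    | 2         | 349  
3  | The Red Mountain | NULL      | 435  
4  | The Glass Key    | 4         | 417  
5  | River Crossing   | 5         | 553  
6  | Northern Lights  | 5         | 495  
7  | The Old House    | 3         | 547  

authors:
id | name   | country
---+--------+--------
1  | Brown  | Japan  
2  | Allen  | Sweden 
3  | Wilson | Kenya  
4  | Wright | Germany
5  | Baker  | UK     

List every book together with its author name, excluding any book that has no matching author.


INNER JOIN keeps only books rows whose author_id matches an id in authors. Walk through each book:
  - book 1 (The Long Road): author_id=5 -> matches Baker
  - book 2 (Silent Waters): author_id=2 -> matches Allen
  - book 3 (The Red Mountain): author_id=NULL, no match -> dropped
  - book 4 (The Glass Key): author_id=4 -> matches Wright
  - book 5 (River Crossing): author_id=5 -> matches Baker
  - book 6 (Northern Lights): author_id=5 -> matches Baker
  - book 7 (The Old House): author_id=3 -> matches Wilson
So 1 of 7 rows is dropped.

SQL:
SELECT a.title, b.name AS author
FROM books a
INNER JOIN authors b ON a.author_id = b.id

Result:
title           | author
----------------+-------
The Long Road   | Baker 
Silent Waters   | Allen 
The Glass Key   | Wright
River Crossing  | Baker 
Northern Lights | Baker 
The Old House   | Wilson


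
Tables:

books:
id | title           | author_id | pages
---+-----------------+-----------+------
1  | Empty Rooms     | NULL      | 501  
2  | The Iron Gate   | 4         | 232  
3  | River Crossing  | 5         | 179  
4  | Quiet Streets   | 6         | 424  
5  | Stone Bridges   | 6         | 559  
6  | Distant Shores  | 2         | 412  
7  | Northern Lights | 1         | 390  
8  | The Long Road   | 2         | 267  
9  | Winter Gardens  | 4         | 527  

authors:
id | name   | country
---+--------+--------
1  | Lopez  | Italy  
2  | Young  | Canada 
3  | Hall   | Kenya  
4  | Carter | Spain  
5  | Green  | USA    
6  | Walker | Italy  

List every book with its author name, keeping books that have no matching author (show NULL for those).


LEFT JOIN keeps every row from books (the left table); where author_id has no match in authors, the author columns become NULL. Walk through each book:
  - book 1 (Empty Rooms): author_id=NULL, no match -> kept with NULL
  - book 2 (The Iron Gate): author_id=4 -> matches Carter
  - book 3 (River Crossing): author_id=5 -> matches Green
  - book 4 (Quiet Streets): author_id=6 -> matches Walker
  - book 5 (Stone Bridges): author_id=6 -> matches Walker
  - book 6 (Distant Shores): author_id=2 -> matches Young
  - book 7 (Northern Lights): author_id=1 -> matches Lopez
  - book 8 (The Long Road): author_id=2 -> matches Young
  - book 9 (Winter Gardens): author_id=4 -> matches Carter
All 9 rows appear; 1 has NULL author.

SQL:
SELECT a.title, b.name AS author
FROM books a
LEFT JOIN authors b ON a.author_id = b.id

Result:
title           | author
----------------+-------
Empty Rooms     | NULL  
The Iron Gate   | Carter
River Crossing  | Green 
Quiet Streets   | Walker
Stone Bridges   | Walker
Distant Shores  | Young 
Northern Lights | Lopez 
The Long Road   | Young 
Winter Gardens  | Carter


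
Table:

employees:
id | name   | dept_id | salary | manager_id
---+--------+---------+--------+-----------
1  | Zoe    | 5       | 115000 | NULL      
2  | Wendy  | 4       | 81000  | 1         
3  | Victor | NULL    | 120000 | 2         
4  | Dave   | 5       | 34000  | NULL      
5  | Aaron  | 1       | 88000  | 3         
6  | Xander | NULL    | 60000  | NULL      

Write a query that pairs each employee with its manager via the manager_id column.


This is a self-join: employees is joined to a second copy of itself, matching each row's manager_id to another row's id. Use LEFT JOIN so rows with manager_id=NULL are kept.
  - employee 1 (Zoe): manager_id=NULL -> NULL
  - employee 2 (Wendy): manager_id=1 -> Zoe
  - employee 3 (Victor): manager_id=2 -> Wendy
  - employee 4 (Dave): manager_id=NULL -> NULL
  - employee 5 (Aaron): manager_id=3 -> Victor
  - employee 6 (Xander): manager_id=NULL -> NULL

SQL:
SELECT a.name AS item, b.name AS manager
FROM employees a
LEFT JOIN employees b ON a.manager_id = b.id

Result:
item   | manager
-------+--------
Zoe    | NULL   
Wendy  | Zoe    
Victor | Wendy  
Dave   | NULL   
Aaron  | Victor 
Xander | NULL   


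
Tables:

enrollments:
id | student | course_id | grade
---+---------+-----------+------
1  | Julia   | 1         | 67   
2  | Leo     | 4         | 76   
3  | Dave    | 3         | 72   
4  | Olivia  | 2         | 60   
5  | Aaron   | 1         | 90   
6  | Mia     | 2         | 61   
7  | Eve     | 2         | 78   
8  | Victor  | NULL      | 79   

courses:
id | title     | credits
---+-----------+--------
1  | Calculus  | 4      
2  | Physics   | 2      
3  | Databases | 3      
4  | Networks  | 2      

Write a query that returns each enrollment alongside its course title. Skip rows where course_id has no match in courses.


INNER JOIN keeps only enrollments rows whose course_id matches an id in courses. Walk through each enrollment:
  - enrollment 1 (Julia): course_id=1 -> matches Calculus
  - enrollment 2 (Leo): course_id=4 -> matches Networks
  - enrollment 3 (Dave): course_id=3 -> matches Databases
  - enrollment 4 (Olivia): course_id=2 -> matches Physics
  - enrollment 5 (Aaron): course_id=1 -> matches Calculus
  - enrollment 6 (Mia): course_id=2 -> matches Physics
  - enrollment 7 (Eve): course_id=2 -> matches Physics
  - enrollment 8 (Victor): course_id=NULL, no match -> dropped
So 1 of 8 rows is dropped.

SQL:
SELECT a.student, b.title AS course
FROM enrollments a
INNER JOIN courses b ON a.course_id = b.id

Result:
student | course   
--------+----------
Julia   | Calculus 
Leo     | Networks 
Dave    | Databases
Olivia  | Physics  
Aaron   | Calculus 
Mia     | Physics  
Eve     | Physics  


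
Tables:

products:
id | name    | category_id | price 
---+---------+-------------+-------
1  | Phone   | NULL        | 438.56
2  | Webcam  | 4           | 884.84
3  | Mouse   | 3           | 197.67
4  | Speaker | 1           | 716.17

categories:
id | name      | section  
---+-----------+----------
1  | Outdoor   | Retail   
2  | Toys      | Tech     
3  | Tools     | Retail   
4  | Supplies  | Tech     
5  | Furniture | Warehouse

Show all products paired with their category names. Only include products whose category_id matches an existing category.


INNER JOIN keeps only products rows whose category_id matches an id in categories. Walk through each product:
  - product 1 (Phone): category_id=NULL, no match -> dropped
  - product 2 (Webcam): category_id=4 -> matches Supplies
  - product 3 (Mouse): category_id=3 -> matches Tools
  - product 4 (Speaker): category_id=1 -> matches Outdoor
So 1 of 4 rows is dropped.

SQL:
SELECT a.name, b.name AS category
FROM products a
INNER JOIN categories b ON a.category_id = b.id

Result:
name    | category
--------+---------
Webcam  | Supplies
Mouse   | Tools   
Speaker | Outdoor 


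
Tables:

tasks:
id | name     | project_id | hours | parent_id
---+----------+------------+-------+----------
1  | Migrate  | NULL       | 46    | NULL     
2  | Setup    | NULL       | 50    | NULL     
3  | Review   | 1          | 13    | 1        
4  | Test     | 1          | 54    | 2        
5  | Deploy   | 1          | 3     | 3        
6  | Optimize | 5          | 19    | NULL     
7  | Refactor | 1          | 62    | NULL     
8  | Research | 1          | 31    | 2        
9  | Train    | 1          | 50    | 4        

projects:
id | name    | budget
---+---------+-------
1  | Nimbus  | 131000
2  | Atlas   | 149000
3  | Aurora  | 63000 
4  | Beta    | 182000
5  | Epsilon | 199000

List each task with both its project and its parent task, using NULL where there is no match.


Two LEFT JOINs from the same base table tasks: one to projects via project_id, one to tasks itself via parent_id. Both are LEFT so every task is preserved.
Match against projects:
  - task 1 (Migrate): project_id=NULL, no match -> kept with NULL
  - task 2 (Setup): project_id=NULL, no match -> kept with NULL
  - task 3 (Review): project_id=1 -> matches Nimbus
  - task 4 (Test): project_id=1 -> matches Nimbus
  - task 5 (Deploy): project_id=1 -> matches Nimbus
  - task 6 (Optimize): project_id=5 -> matches Epsilon
  - task 7 (Refactor): project_id=1 -> matches Nimbus
  - task 8 (Research): project_id=1 -> matches Nimbus
  - task 9 (Train): project_id=1 -> matches Nimbus
Match against tasks (self):
  - task 1 (Migrate): parent_id=NULL -> NULL
  - task 2 (Setup): parent_id=NULL -> NULL
  - task 3 (Review): parent_id=1 -> Migrate
  - task 4 (Test): parent_id=2 -> Setup
  - task 5 (Deploy): parent_id=3 -> Review
  - task 6 (Optimize): parent_id=NULL -> NULL
  - task 7 (Refactor): parent_id=NULL -> NULL
  - task 8 (Research): parent_id=2 -> Setup
  - task 9 (Train): parent_id=4 -> Test

SQL:
SELECT a.name, b.name AS project, c.name AS parent
FROM tasks a
LEFT JOIN projects b ON a.project_id = b.id
LEFT JOIN tasks c ON a.parent_id = c.id

Result:
name     | project | parent 
---------+---------+--------
Migrate  | NULL    | NULL   
Setup    | NULL    | NULL   
Review   | Nimbus  | Migrate
Test     | Nimbus  | Setup  
Deploy   | Nimbus  | Review 
Optimize | Epsilon | NULL   
Refactor | Nimbus  | NULL   
Research | Nimbus  | Setup  
Train    | Nimbus  | Test   


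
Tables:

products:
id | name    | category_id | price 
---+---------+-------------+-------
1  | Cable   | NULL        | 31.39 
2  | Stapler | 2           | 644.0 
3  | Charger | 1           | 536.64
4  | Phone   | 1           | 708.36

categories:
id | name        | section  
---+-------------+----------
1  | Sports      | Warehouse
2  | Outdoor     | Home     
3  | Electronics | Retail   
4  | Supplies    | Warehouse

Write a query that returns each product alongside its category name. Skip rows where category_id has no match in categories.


INNER JOIN keeps only products rows whose category_id matches an id in categories. Walk through each product:
  - product 1 (Cable): category_id=NULL, no match -> dropped
  - product 2 (Stapler): category_id=2 -> matches Outdoor
  - product 3 (Charger): category_id=1 -> matches Sports
  - product 4 (Phone): category_id=1 -> matches Sports
So 1 of 4 rows is dropped.

SQL:
SELECT a.name, b.name AS category
FROM products a
INNER JOIN categories b ON a.category_id = b.id

Result:
name    | category
--------+---------
Stapler | Outdoor 
Charger | Sports  
Phone   | Sports  


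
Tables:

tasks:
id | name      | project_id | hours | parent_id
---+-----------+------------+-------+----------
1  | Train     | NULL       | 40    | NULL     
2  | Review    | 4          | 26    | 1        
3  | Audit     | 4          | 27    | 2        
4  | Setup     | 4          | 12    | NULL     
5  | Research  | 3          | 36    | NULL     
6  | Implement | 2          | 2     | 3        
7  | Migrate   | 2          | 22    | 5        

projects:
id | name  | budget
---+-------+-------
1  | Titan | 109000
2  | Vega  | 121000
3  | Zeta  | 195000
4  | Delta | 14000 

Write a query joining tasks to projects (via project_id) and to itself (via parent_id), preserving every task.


Two LEFT JOINs from the same base table tasks: one to projects via project_id, one to tasks itself via parent_id. Both are LEFT so every task is preserved.
Match against projects:
  - task 1 (Train): project_id=NULL, no match -> kept with NULL
  - task 2 (Review): project_id=4 -> matches Delta
  - task 3 (Audit): project_id=4 -> matches Delta
  - task 4 (Setup): project_id=4 -> matches Delta
  - task 5 (Research): project_id=3 -> matches Zeta
  - task 6 (Implement): project_id=2 -> matches Vega
  - task 7 (Migrate): project_id=2 -> matches Vega
Match against tasks (self):
  - task 1 (Train): parent_id=NULL -> NULL
  - task 2 (Review): parent_id=1 -> Train
  - task 3 (Audit): parent_id=2 -> Review
  - task 4 (Setup): parent_id=NULL -> NULL
  - task 5 (Research): parent_id=NULL -> NULL
  - task 6 (Implement): parent_id=3 -> Audit
  - task 7 (Migrate): parent_id=5 -> Research

SQL:
SELECT a.name, b.name AS project, c.name AS parent
FROM tasks a
LEFT JOIN projects b ON a.project_id = b.id
LEFT JOIN tasks c ON a.parent_id = c.id

Result:
name      | project | parent  
----------+---------+---------
Train     | NULL    | NULL    
Review    | Delta   | Train   
Audit     | Delta   | Review  
Setup     | Delta   | NULL    
Research  | Zeta    | NULL    
Implement | Vega    | Audit   
Migrate   | Vega    | Research


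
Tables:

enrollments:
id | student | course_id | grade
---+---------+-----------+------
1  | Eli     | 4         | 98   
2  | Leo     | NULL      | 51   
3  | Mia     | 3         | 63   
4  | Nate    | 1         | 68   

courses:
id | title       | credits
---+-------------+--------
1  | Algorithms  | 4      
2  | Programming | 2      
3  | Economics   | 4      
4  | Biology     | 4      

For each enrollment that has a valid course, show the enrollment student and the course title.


INNER JOIN keeps only enrollments rows whose course_id matches an id in courses. Walk through each enrollment:
  - enrollment 1 (Eli): course_id=4 -> matches Biology
  - enrollment 2 (Leo): course_id=NULL, no match -> dropped
  - enrollment 3 (Mia): course_id=3 -> matches Economics
  - enrollment 4 (Nate): course_id=1 -> matches Algorithms
So 1 of 4 rows is dropped.

SQL:
SELECT a.student, b.title AS course
FROM enrollments a
INNER JOIN courses b ON a.course_id = b.id

Result:
student | course    
--------+-----------
Eli     | Biology   
Mia     | Economics 
Nate    | Algorithms


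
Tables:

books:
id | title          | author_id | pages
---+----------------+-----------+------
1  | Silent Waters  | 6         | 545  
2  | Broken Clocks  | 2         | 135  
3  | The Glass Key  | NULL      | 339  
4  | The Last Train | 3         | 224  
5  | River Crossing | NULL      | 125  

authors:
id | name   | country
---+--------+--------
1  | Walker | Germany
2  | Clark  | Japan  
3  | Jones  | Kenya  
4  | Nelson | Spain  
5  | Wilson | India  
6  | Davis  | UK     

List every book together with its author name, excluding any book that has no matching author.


INNER JOIN keeps only books rows whose author_id matches an id in authors. Walk through each book:
  - book 1 (Silent Waters): author_id=6 -> matches Davis
  - book 2 (Broken Clocks): author_id=2 -> matches Clark
  - book 3 (The Glass Key): author_id=NULL, no match -> dropped
  - book 4 (The Last Train): author_id=3 -> matches Jones
  - book 5 (River Crossing): author_id=NULL, no match -> dropped
So 2 of 5 rows are dropped.

SQL:
SELECT a.title, b.name AS author
FROM books a
INNER JOIN authors b ON a.author_id = b.id

Result:
title          | author
---------------+-------
Silent Waters  | Davis 
Broken Clocks  | Clark 
The Last Train | Jones 


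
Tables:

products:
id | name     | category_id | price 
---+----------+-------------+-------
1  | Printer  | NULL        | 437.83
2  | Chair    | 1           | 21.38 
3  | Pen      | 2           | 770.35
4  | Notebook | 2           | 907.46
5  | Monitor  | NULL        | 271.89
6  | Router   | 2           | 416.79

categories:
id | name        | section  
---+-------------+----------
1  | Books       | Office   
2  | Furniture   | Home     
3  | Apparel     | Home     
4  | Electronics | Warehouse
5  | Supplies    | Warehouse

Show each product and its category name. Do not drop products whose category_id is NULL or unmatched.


LEFT JOIN keeps every row from products (the left table); where category_id has no match in categories, the category columns become NULL. Walk through each product:
  - product 1 (Printer): category_id=NULL, no match -> kept with NULL
  - product 2 (Chair): category_id=1 -> matches Books
  - product 3 (Pen): category_id=2 -> matches Furniture
  - product 4 (Notebook): category_id=2 -> matches Furniture
  - product 5 (Monitor): category_id=NULL, no match -> kept with NULL
  - product 6 (Router): category_id=2 -> matches Furniture
All 6 rows appear; 2 have NULL category.

SQL:
SELECT a.name, b.name AS category
FROM products a
LEFT JOIN categories b ON a.category_id = b.id

Result:
name     | category 
---------+----------
Printer  | NULL     
Chair    | Books    
Pen      | Furniture
Notebook | Furniture
Monitor  | NULL     
Router   | Furniture


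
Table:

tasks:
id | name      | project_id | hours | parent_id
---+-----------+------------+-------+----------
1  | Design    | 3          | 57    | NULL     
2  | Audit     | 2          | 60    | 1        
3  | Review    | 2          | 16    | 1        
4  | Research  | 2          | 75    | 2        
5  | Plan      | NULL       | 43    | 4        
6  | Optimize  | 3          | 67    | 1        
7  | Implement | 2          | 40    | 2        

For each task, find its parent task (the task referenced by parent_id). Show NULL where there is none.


This is a self-join: tasks is joined to a second copy of itself, matching each row's parent_id to another row's id. Use LEFT JOIN so rows with parent_id=NULL are kept.
  - task 1 (Design): parent_id=NULL -> NULL
  - task 2 (Audit): parent_id=1 -> Design
  - task 3 (Review): parent_id=1 -> Design
  - task 4 (Research): parent_id=2 -> Audit
  - task 5 (Plan): parent_id=4 -> Research
  - task 6 (Optimize): parent_id=1 -> Design
  - task 7 (Implement): parent_id=2 -> Audit

SQL:
SELECT a.name AS item, b.name AS parent
FROM tasks a
LEFT JOIN tasks b ON a.parent_id = b.id

Result:
item      | parent  
----------+---------
Design    | NULL    
Audit     | Design  
Review    | Design  
Research  | Audit   
Plan      | Research
Optimize  | Design  
Implement | Audit   


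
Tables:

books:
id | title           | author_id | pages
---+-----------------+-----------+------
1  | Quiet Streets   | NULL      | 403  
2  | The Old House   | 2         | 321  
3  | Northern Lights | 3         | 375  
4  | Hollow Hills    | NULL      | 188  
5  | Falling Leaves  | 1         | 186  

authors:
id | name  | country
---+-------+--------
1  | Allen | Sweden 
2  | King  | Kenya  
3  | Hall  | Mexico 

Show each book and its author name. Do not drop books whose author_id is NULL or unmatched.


LEFT JOIN keeps every row from books (the left table); where author_id has no match in authors, the author columns become NULL. Walk through each book:
  - book 1 (Quiet Streets): author_id=NULL, no match -> kept with NULL
  - book 2 (The Old House): author_id=2 -> matches King
  - book 3 (Northern Lights): author_id=3 -> matches Hall
  - book 4 (Hollow Hills): author_id=NULL, no match -> kept with NULL
  - book 5 (Falling Leaves): author_id=1 -> matches Allen
All 5 rows appear; 2 have NULL author.

SQL:
SELECT a.title, b.name AS author
FROM books a
LEFT JOIN authors b ON a.author_id = b.id

Result:
title           | author
----------------+-------
Quiet Streets   | NULL  
The Old House   | King  
Northern Lights | Hall  
Hollow Hills    | NULL  
Falling Leaves  | Allen 


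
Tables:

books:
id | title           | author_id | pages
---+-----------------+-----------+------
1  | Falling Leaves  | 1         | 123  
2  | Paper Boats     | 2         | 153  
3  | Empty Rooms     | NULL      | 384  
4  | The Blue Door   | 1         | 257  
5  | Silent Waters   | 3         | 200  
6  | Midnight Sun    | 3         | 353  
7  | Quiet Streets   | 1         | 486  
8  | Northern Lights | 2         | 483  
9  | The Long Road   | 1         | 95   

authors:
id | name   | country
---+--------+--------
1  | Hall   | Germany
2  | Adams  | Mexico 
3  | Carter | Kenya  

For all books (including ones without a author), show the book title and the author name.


LEFT JOIN keeps every row from books (the left table); where author_id has no match in authors, the author columns become NULL. Walk through each book:
  - book 1 (Falling Leaves): author_id=1 -> matches Hall
  - book 2 (Paper Boats): author_id=2 -> matches Adams
  - book 3 (Empty Rooms): author_id=NULL, no match -> kept with NULL
  - book 4 (The Blue Door): author_id=1 -> matches Hall
  - book 5 (Silent Waters): author_id=3 -> matches Carter
  - book 6 (Midnight Sun): author_id=3 -> matches Carter
  - book 7 (Quiet Streets): author_id=1 -> matches Hall
  - book 8 (Northern Lights): author_id=2 -> matches Adams
  - book 9 (The Long Road): author_id=1 -> matches Hall
All 9 rows appear; 1 has NULL author.

SQL:
SELECT a.title, b.name AS author
FROM books a
LEFT JOIN authors b ON a.author_id = b.id

Result:
title           | author
----------------+-------
Falling Leaves  | Hall  
Paper Boats     | Adams 
Empty Rooms     | NULL  
The Blue Door   | Hall  
Silent Waters   | Carter
Midnight Sun    | Carter
Quiet Streets   | Hall  
Northern Lights | Adams 
The Long Road   | Hall  


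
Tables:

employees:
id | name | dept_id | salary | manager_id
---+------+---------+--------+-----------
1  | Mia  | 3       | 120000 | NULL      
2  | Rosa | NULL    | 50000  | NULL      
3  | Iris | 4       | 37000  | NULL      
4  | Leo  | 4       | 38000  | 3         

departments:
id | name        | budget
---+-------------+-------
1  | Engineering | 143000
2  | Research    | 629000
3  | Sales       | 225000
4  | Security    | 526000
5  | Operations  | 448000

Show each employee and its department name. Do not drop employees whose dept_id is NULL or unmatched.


LEFT JOIN keeps every row from employees (the left table); where dept_id has no match in departments, the department columns become NULL. Walk through each employee:
  - employee 1 (Mia): dept_id=3 -> matches Sales
  - employee 2 (Rosa): dept_id=NULL, no match -> kept with NULL
  - employee 3 (Iris): dept_id=4 -> matches Security
  - employee 4 (Leo): dept_id=4 -> matches Security
All 4 rows appear; 1 has NULL department.

SQL:
SELECT a.name, b.name AS department
FROM employees a
LEFT JOIN departments b ON a.dept_id = b.id

Result:
name | department
-----+-----------
Mia  | Sales     
Rosa | NULL      
Iris | Security  
Leo  | Security  


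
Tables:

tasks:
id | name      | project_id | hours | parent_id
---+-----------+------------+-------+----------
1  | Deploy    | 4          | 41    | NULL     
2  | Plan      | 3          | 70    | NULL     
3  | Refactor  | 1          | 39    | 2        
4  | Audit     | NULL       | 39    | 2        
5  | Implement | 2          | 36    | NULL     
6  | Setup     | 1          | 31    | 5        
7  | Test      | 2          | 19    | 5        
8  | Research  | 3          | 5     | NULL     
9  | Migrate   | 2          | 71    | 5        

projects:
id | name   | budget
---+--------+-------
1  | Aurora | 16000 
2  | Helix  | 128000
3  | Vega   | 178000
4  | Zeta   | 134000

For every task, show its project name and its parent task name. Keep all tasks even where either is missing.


Two LEFT JOINs from the same base table tasks: one to projects via project_id, one to tasks itself via parent_id. Both are LEFT so every task is preserved.
Match against projects:
  - task 1 (Deploy): project_id=4 -> matches Zeta
  - task 2 (Plan): project_id=3 -> matches Vega
  - task 3 (Refactor): project_id=1 -> matches Aurora
  - task 4 (Audit): project_id=NULL, no match -> kept with NULL
  - task 5 (Implement): project_id=2 -> matches Helix
  - task 6 (Setup): project_id=1 -> matches Aurora
  - task 7 (Test): project_id=2 -> matches Helix
  - task 8 (Research): project_id=3 -> matches Vega
  - task 9 (Migrate): project_id=2 -> matches Helix
Match against tasks (self):
  - task 1 (Deploy): parent_id=NULL -> NULL
  - task 2 (Plan): parent_id=NULL -> NULL
  - task 3 (Refactor): parent_id=2 -> Plan
  - task 4 (Audit): parent_id=2 -> Plan
  - task 5 (Implement): parent_id=NULL -> NULL
  - task 6 (Setup): parent_id=5 -> Implement
  - task 7 (Test): parent_id=5 -> Implement
  - task 8 (Research): parent_id=NULL -> NULL
  - task 9 (Migrate): parent_id=5 -> Implement

SQL:
SELECT a.name, b.name AS project, c.name AS parent
FROM tasks a
LEFT JOIN projects b ON a.project_id = b.id
LEFT JOIN tasks c ON a.parent_id = c.id

Result:
name      | project | parent   
----------+---------+----------
Deploy    | Zeta    | NULL     
Plan      | Vega    | NULL     
Refactor  | Aurora  | Plan     
Audit     | NULL    | Plan     
Implement | Helix   | NULL     
Setup     | Aurora  | Implement
Test      | Helix   | Implement
Research  | Vega    | NULL     
Migrate   | Helix   | Implement


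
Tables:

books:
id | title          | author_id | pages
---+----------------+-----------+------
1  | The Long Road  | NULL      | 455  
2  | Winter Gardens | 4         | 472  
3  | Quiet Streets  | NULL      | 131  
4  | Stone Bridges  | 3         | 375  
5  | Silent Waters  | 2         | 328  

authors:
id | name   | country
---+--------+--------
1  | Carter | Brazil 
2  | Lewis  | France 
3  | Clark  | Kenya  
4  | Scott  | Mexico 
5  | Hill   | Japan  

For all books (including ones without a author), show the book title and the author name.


LEFT JOIN keeps every row from books (the left table); where author_id has no match in authors, the author columns become NULL. Walk through each book:
  - book 1 (The Long Road): author_id=NULL, no match -> kept with NULL
  - book 2 (Winter Gardens): author_id=4 -> matches Scott
  - book 3 (Quiet Streets): author_id=NULL, no match -> kept with NULL
  - book 4 (Stone Bridges): author_id=3 -> matches Clark
  - book 5 (Silent Waters): author_id=2 -> matches Lewis
All 5 rows appear; 2 have NULL author.

SQL:
SELECT a.title, b.name AS author
FROM books a
LEFT JOIN authors b ON a.author_id = b.id

Result:
title          | author
---------------+-------
The Long Road  | NULL  
Winter Gardens | Scott 
Quiet Streets  | NULL  
Stone Bridges  | Clark 
Silent Waters  | Lewis 


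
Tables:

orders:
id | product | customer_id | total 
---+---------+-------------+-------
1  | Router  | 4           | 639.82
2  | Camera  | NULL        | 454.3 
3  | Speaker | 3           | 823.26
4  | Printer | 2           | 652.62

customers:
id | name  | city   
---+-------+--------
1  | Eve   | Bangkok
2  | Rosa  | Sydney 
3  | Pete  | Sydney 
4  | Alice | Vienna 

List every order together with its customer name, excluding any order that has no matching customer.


INNER JOIN keeps only orders rows whose customer_id matches an id in customers. Walk through each order:
  - order 1 (Router): customer_id=4 -> matches Alice
  - order 2 (Camera): customer_id=NULL, no match -> dropped
  - order 3 (Speaker): customer_id=3 -> matches Pete
  - order 4 (Printer): customer_id=2 -> matches Rosa
So 1 of 4 rows is dropped.

SQL:
SELECT a.product, b.name AS customer
FROM orders a
INNER JOIN customers b ON a.customer_id = b.id

Result:
product | customer
--------+---------
Router  | Alice   
Speaker | Pete    
Printer | Rosa    


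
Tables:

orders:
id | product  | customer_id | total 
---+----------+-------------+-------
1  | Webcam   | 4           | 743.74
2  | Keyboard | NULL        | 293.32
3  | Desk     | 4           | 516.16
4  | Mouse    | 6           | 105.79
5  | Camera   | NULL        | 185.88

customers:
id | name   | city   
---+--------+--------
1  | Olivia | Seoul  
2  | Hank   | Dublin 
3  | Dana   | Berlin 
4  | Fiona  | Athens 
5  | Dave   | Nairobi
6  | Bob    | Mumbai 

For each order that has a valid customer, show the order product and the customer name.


INNER JOIN keeps only orders rows whose customer_id matches an id in customers. Walk through each order:
  - order 1 (Webcam): customer_id=4 -> matches Fiona
  - order 2 (Keyboard): customer_id=NULL, no match -> dropped
  - order 3 (Desk): customer_id=4 -> matches Fiona
  - order 4 (Mouse): customer_id=6 -> matches Bob
  - order 5 (Camera): customer_id=NULL, no match -> dropped
So 2 of 5 rows are dropped.

SQL:
SELECT a.product, b.name AS customer
FROM orders a
INNER JOIN customers b ON a.customer_id = b.id

Result:
product | customer
--------+---------
Webcam  | Fiona   
Desk    | Fiona   
Mouse   | Bob     


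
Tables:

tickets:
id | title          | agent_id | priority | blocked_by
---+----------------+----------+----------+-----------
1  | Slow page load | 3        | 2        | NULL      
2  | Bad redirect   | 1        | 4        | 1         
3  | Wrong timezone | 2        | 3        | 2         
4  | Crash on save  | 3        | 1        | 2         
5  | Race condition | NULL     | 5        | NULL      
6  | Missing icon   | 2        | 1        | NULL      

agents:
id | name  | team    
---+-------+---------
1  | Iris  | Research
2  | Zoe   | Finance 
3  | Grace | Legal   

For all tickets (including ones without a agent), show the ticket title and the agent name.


LEFT JOIN keeps every row from tickets (the left table); where agent_id has no match in agents, the agent columns become NULL. Walk through each ticket:
  - ticket 1 (Slow page load): agent_id=3 -> matches Grace
  - ticket 2 (Bad redirect): agent_id=1 -> matches Iris
  - ticket 3 (Wrong timezone): agent_id=2 -> matches Zoe
  - ticket 4 (Crash on save): agent_id=3 -> matches Grace
  - ticket 5 (Race condition): agent_id=NULL, no match -> kept with NULL
  - ticket 6 (Missing icon): agent_id=2 -> matches Zoe
All 6 rows appear; 1 has NULL agent.

SQL:
SELECT a.title, b.name AS agent
FROM tickets a
LEFT JOIN agents b ON a.agent_id = b.id

Result:
title          | agent
---------------+------
Slow page load | Grace
Bad redirect   | Iris 
Wrong timezone | Zoe  
Crash on save  | Grace
Race condition | NULL 
Missing icon   | Zoe  


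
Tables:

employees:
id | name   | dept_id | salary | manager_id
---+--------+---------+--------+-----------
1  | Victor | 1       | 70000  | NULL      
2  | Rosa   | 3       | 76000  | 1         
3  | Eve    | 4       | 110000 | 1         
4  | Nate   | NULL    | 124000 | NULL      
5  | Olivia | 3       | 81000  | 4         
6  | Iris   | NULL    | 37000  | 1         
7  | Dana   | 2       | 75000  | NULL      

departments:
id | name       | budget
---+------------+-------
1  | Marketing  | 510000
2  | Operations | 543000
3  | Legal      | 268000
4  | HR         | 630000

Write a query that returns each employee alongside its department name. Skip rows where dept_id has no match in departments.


INNER JOIN keeps only employees rows whose dept_id matches an id in departments. Walk through each employee:
  - employee 1 (Victor): dept_id=1 -> matches Marketing
  - employee 2 (Rosa): dept_id=3 -> matches Legal
  - employee 3 (Eve): dept_id=4 -> matches HR
  - employee 4 (Nate): dept_id=NULL, no match -> dropped
  - employee 5 (Olivia): dept_id=3 -> matches Legal
  - employee 6 (Iris): dept_id=NULL, no match -> dropped
  - employee 7 (Dana): dept_id=2 -> matches Operations
So 2 of 7 rows are dropped.

SQL:
SELECT a.name, b.name AS department
FROM employees a
INNER JOIN departments b ON a.dept_id = b.id

Result:
name   | department
-------+-----------
Victor | Marketing 
Rosa   | Legal     
Eve    | HR        
Olivia | Legal     
Dana   | Operations


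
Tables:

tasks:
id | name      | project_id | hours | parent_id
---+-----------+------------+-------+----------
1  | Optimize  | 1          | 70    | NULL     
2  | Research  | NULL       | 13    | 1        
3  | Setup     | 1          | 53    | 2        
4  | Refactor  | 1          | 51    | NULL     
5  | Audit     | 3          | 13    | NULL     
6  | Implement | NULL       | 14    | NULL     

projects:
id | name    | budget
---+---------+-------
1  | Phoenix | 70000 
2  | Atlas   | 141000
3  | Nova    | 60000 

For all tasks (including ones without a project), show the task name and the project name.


LEFT JOIN keeps every row from tasks (the left table); where project_id has no match in projects, the project columns become NULL. Walk through each task:
  - task 1 (Optimize): project_id=1 -> matches Phoenix
  - task 2 (Research): project_id=NULL, no match -> kept with NULL
  - task 3 (Setup): project_id=1 -> matches Phoenix
  - task 4 (Refactor): project_id=1 -> matches Phoenix
  - task 5 (Audit): project_id=3 -> matches Nova
  - task 6 (Implement): project_id=NULL, no match -> kept with NULL
All 6 rows appear; 2 have NULL project.

SQL:
SELECT a.name, b.name AS project
FROM tasks a
LEFT JOIN projects b ON a.project_id = b.id

Result:
name      | project
----------+--------
Optimize  | Phoenix
Research  | NULL   
Setup     | Phoenix
Refactor  | Phoenix
Audit     | Nova   
Implement | NULL   


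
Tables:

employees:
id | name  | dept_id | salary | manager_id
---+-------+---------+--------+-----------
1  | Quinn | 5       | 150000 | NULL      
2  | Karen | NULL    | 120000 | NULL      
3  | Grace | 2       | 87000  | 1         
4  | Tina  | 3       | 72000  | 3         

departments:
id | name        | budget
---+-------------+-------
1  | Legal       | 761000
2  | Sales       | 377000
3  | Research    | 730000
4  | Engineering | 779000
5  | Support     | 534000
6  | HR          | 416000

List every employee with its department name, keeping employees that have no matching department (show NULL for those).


LEFT JOIN keeps every row from employees (the left table); where dept_id has no match in departments, the department columns become NULL. Walk through each employee:
  - employee 1 (Quinn): dept_id=5 -> matches Support
  - employee 2 (Karen): dept_id=NULL, no match -> kept with NULL
  - employee 3 (Grace): dept_id=2 -> matches Sales
  - employee 4 (Tina): dept_id=3 -> matches Research
All 4 rows appear; 1 has NULL department.

SQL:
SELECT a.name, b.name AS department
FROM employees a
LEFT JOIN departments b ON a.dept_id = b.id

Result:
name  | department
------+-----------
Quinn | Support   
Karen | NULL      
Grace | Sales     
Tina  | Research  


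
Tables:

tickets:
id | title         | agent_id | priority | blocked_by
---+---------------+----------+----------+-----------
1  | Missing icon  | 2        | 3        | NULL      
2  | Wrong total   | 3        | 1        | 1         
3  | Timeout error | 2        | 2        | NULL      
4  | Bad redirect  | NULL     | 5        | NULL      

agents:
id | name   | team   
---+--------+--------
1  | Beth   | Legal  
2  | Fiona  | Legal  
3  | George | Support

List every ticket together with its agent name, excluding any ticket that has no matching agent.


INNER JOIN keeps only tickets rows whose agent_id matches an id in agents. Walk through each ticket:
  - ticket 1 (Missing icon): agent_id=2 -> matches Fiona
  - ticket 2 (Wrong total): agent_id=3 -> matches George
  - ticket 3 (Timeout error): agent_id=2 -> matches Fiona
  - ticket 4 (Bad redirect): agent_id=NULL, no match -> dropped
So 1 of 4 rows is dropped.

SQL:
SELECT a.title, b.name AS agent
FROM tickets a
INNER JOIN agents b ON a.agent_id = b.id

Result:
title         | agent 
--------------+-------
Missing icon  | Fiona 
Wrong total   | George
Timeout error | Fiona 
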